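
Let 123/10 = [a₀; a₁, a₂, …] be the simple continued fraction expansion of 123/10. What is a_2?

Run the Euclidean algorithm, recording each quotient:
⌊123/10⌋ = 12, remainder 3
⌊10/3⌋ = 3, remainder 1
⌊3/1⌋ = 3, remainder 0

3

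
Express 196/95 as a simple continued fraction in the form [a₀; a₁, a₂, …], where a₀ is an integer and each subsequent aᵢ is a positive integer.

[2; 15, 1, 5]

Apply division with remainder until the remainder is 0:
⌊196/95⌋ = 2, remainder 6
⌊95/6⌋ = 15, remainder 5
⌊6/5⌋ = 1, remainder 1
⌊5/1⌋ = 5, remainder 0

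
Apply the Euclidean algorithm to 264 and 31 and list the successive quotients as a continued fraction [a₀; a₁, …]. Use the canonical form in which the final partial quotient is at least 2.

[8; 1, 1, 15]

264 = 8·31 + 16, so a_0 = 8
31 = 1·16 + 15, so a_1 = 1
16 = 1·15 + 1, so a_2 = 1
15 = 15·1 + 0, so a_3 = 15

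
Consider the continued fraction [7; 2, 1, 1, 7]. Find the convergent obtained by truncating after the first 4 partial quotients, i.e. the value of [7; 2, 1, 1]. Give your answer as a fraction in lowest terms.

37/5

Start with 1.
1 + 1/(1/1) = 1 + 1/1 = 2/1
2 + 1/(2/1) = 2 + 1/2 = 5/2
7 + 1/(5/2) = 7 + 2/5 = 37/5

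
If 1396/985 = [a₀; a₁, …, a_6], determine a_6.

7

Repeatedly divide and take the remainder:
1396 ÷ 985 → quotient 1, remainder 411
985 ÷ 411 → quotient 2, remainder 163
411 ÷ 163 → quotient 2, remainder 85
163 ÷ 85 → quotient 1, remainder 78
85 ÷ 78 → quotient 1, remainder 7
78 ÷ 7 → quotient 11, remainder 1
7 ÷ 1 → quotient 7, remainder 0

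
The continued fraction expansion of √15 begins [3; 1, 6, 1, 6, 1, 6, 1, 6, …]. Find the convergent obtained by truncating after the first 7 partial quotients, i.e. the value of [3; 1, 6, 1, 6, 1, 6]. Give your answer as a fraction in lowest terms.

a_0 = 3: 3/1
a_1 = 1: 4/1
a_2 = 6: 27/7
a_3 = 1: 31/8
a_4 = 6: 213/55
a_5 = 1: 244/63
a_6 = 6: 1677/433

1677/433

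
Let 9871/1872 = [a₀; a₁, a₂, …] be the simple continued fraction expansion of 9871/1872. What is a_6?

9871 ÷ 1872 → quotient 5, remainder 511
1872 ÷ 511 → quotient 3, remainder 339
511 ÷ 339 → quotient 1, remainder 172
339 ÷ 172 → quotient 1, remainder 167
172 ÷ 167 → quotient 1, remainder 5
167 ÷ 5 → quotient 33, remainder 2
5 ÷ 2 → quotient 2, remainder 1

2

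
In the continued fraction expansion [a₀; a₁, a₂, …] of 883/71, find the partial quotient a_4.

4

⌊883/71⌋ = 12, remainder 31
⌊71/31⌋ = 2, remainder 9
⌊31/9⌋ = 3, remainder 4
⌊9/4⌋ = 2, remainder 1
⌊4/1⌋ = 4, remainder 0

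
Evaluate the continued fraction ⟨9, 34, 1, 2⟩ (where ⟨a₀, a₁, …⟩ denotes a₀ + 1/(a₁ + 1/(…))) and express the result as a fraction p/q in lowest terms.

Build up convergents one term at a time:
a_0 = 9: 9/1
a_1 = 34: 307/34
a_2 = 1: 316/35
a_3 = 2: 939/104

939/104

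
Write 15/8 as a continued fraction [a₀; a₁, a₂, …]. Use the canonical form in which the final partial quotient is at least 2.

⌊15/8⌋ = 1, remainder 7
⌊8/7⌋ = 1, remainder 1
⌊7/1⌋ = 7, remainder 0

[1; 1, 7]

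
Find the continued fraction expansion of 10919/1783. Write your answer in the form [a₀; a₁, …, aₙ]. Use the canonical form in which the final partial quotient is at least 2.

[6; 8, 14, 1, 2, 1, 3]

Apply division with remainder until the remainder is 0:
10919 = 6·1783 + 221, so a_0 = 6
1783 = 8·221 + 15, so a_1 = 8
221 = 14·15 + 11, so a_2 = 14
15 = 1·11 + 4, so a_3 = 1
11 = 2·4 + 3, so a_4 = 2
4 = 1·3 + 1, so a_5 = 1
3 = 3·1 + 0, so a_6 = 3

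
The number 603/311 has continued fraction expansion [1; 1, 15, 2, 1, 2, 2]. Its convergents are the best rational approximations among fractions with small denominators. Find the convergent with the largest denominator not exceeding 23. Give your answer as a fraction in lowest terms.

31/16

a_0 = 1: 1/1  (≤ bound)
a_1 = 1: 2/1  (≤ bound)
a_2 = 15: 31/16  (≤ bound)
a_3 = 2: 64/33  (> 23, stop)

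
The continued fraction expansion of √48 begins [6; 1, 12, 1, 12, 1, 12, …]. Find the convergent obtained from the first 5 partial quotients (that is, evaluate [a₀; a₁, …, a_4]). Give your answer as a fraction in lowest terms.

Start with 12.
1 + 1/(12/1) = 1 + 1/12 = 13/12
12 + 1/(13/12) = 12 + 12/13 = 168/13
1 + 1/(168/13) = 1 + 13/168 = 181/168
6 + 1/(181/168) = 6 + 168/181 = 1254/181

1254/181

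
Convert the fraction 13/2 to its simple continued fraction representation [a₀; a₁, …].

[6; 2]

Run the Euclidean algorithm, recording each quotient:
13 ÷ 2 → quotient 6, remainder 1
2 ÷ 1 → quotient 2, remainder 0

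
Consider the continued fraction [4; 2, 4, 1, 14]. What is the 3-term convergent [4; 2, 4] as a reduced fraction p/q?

40/9

Collapse the nested fraction from the inside out:
Start with 4.
2 + 1/(4/1) = 2 + 1/4 = 9/4
4 + 1/(9/4) = 4 + 4/9 = 40/9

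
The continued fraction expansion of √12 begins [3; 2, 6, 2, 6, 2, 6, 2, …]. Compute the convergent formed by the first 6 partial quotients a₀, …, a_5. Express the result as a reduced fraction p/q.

a_0 = 3: 3/1
a_1 = 2: 7/2
a_2 = 6: 45/13
a_3 = 2: 97/28
a_4 = 6: 627/181
a_5 = 2: 1351/390

1351/390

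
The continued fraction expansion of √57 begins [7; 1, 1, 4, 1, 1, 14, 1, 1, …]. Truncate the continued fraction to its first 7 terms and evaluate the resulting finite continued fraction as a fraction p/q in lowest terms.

2197/291

Start with 14.
1 + 1/(14/1) = 1 + 1/14 = 15/14
1 + 1/(15/14) = 1 + 14/15 = 29/15
4 + 1/(29/15) = 4 + 15/29 = 131/29
1 + 1/(131/29) = 1 + 29/131 = 160/131
1 + 1/(160/131) = 1 + 131/160 = 291/160
7 + 1/(291/160) = 7 + 160/291 = 2197/291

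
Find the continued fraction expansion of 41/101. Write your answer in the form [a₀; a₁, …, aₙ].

[0; 2, 2, 6, 3]

41 = 0·101 + 41, so a_0 = 0
101 = 2·41 + 19, so a_1 = 2
41 = 2·19 + 3, so a_2 = 2
19 = 6·3 + 1, so a_3 = 6
3 = 3·1 + 0, so a_4 = 3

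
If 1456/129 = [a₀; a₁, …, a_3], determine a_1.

⌊1456/129⌋ = 11, remainder 37
⌊129/37⌋ = 3, remainder 18

3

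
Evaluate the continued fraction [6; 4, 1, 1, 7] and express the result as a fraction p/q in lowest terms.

423/68

Start with 7.
1 + 1/(7/1) = 1 + 1/7 = 8/7
1 + 1/(8/7) = 1 + 7/8 = 15/8
4 + 1/(15/8) = 4 + 8/15 = 68/15
6 + 1/(68/15) = 6 + 15/68 = 423/68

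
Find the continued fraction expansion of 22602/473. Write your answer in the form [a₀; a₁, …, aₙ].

[47; 1, 3, 1, 1, 1, 3, 9]

22602 = 47·473 + 371, so a_0 = 47
473 = 1·371 + 102, so a_1 = 1
371 = 3·102 + 65, so a_2 = 3
102 = 1·65 + 37, so a_3 = 1
65 = 1·37 + 28, so a_4 = 1
37 = 1·28 + 9, so a_5 = 1
28 = 3·9 + 1, so a_6 = 3
9 = 9·1 + 0, so a_7 = 9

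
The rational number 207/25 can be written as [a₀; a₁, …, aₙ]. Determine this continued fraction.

[8; 3, 1, 1, 3]

207 ÷ 25 → quotient 8, remainder 7
25 ÷ 7 → quotient 3, remainder 4
7 ÷ 4 → quotient 1, remainder 3
4 ÷ 3 → quotient 1, remainder 1
3 ÷ 1 → quotient 3, remainder 0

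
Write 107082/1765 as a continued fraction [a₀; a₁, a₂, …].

[60; 1, 2, 36, 2, 3, 2]

107082 = 60·1765 + 1182, so a_0 = 60
1765 = 1·1182 + 583, so a_1 = 1
1182 = 2·583 + 16, so a_2 = 2
583 = 36·16 + 7, so a_3 = 36
16 = 2·7 + 2, so a_4 = 2
7 = 3·2 + 1, so a_5 = 3
2 = 2·1 + 0, so a_6 = 2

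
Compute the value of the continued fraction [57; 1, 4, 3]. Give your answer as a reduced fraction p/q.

925/16

Compute successive convergents:
a_0 = 57: 57/1
a_1 = 1: 58/1
a_2 = 4: 289/5
a_3 = 3: 925/16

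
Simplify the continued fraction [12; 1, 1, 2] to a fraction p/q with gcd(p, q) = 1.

63/5

Starting at the tail and folding back:
Start with 2.
1 + 1/(2/1) = 1 + 1/2 = 3/2
1 + 1/(3/2) = 1 + 2/3 = 5/3
12 + 1/(5/3) = 12 + 3/5 = 63/5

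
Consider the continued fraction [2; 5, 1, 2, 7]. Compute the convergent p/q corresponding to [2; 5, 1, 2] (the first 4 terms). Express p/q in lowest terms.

Start with 2.
1 + 1/(2/1) = 1 + 1/2 = 3/2
5 + 1/(3/2) = 5 + 2/3 = 17/3
2 + 1/(17/3) = 2 + 3/17 = 37/17

37/17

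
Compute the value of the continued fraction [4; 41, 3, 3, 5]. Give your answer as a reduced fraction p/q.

8809/2189

Build up convergents one term at a time:
a_0 = 4: 4/1
a_1 = 41: 165/41
a_2 = 3: 499/124
a_3 = 3: 1662/413
a_4 = 5: 8809/2189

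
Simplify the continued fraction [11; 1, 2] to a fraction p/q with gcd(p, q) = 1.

35/3

Build up convergents one term at a time:
a_0 = 11: 11/1
a_1 = 1: 12/1
a_2 = 2: 35/3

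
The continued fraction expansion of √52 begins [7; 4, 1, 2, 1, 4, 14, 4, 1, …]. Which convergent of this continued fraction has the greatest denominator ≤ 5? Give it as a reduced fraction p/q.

List convergents until the denominator exceeds the bound:
a_0 = 7: 7/1  (≤ bound)
a_1 = 4: 29/4  (≤ bound)
a_2 = 1: 36/5  (≤ bound)
a_3 = 2: 101/14  (> 5, stop)

36/5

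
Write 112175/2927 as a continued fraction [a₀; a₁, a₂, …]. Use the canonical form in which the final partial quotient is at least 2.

[38; 3, 11, 1, 6, 3, 1, 2]

Apply division with remainder until the remainder is 0:
⌊112175/2927⌋ = 38, remainder 949
⌊2927/949⌋ = 3, remainder 80
⌊949/80⌋ = 11, remainder 69
⌊80/69⌋ = 1, remainder 11
⌊69/11⌋ = 6, remainder 3
⌊11/3⌋ = 3, remainder 2
⌊3/2⌋ = 1, remainder 1
⌊2/1⌋ = 2, remainder 0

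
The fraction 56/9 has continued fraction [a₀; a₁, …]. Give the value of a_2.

2

56 ÷ 9 → quotient 6, remainder 2
9 ÷ 2 → quotient 4, remainder 1
2 ÷ 1 → quotient 2, remainder 0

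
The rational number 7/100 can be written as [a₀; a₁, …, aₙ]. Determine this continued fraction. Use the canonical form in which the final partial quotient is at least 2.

Run the Euclidean algorithm, recording each quotient:
⌊7/100⌋ = 0, remainder 7
⌊100/7⌋ = 14, remainder 2
⌊7/2⌋ = 3, remainder 1
⌊2/1⌋ = 2, remainder 0

[0; 14, 3, 2]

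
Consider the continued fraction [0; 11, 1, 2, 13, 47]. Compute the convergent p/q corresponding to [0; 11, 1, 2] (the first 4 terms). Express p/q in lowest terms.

Build up convergents one term at a time:
a_0 = 0: 0/1
a_1 = 11: 1/11
a_2 = 1: 1/12
a_3 = 2: 3/35

3/35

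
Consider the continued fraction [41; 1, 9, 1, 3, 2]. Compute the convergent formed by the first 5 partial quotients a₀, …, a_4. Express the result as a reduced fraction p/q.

1802/43

a_0 = 41: 41/1
a_1 = 1: 42/1
a_2 = 9: 419/10
a_3 = 1: 461/11
a_4 = 3: 1802/43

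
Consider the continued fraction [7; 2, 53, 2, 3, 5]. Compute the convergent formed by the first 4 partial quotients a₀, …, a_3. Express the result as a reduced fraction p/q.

Start with 2.
53 + 1/(2/1) = 53 + 1/2 = 107/2
2 + 1/(107/2) = 2 + 2/107 = 216/107
7 + 1/(216/107) = 7 + 107/216 = 1619/216

1619/216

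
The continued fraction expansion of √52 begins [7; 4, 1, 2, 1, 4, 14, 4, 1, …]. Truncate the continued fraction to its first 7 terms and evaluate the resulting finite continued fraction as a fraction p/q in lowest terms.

Collapse the nested fraction from the inside out:
Start with 14.
4 + 1/(14/1) = 4 + 1/14 = 57/14
1 + 1/(57/14) = 1 + 14/57 = 71/57
2 + 1/(71/57) = 2 + 57/71 = 199/71
1 + 1/(199/71) = 1 + 71/199 = 270/199
4 + 1/(270/199) = 4 + 199/270 = 1279/270
7 + 1/(1279/270) = 7 + 270/1279 = 9223/1279

9223/1279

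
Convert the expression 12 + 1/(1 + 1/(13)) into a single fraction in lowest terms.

181/14

a_0 = 12: 12/1
a_1 = 1: 13/1
a_2 = 13: 181/14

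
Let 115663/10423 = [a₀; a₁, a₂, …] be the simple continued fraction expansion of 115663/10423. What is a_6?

Apply division with remainder until the remainder is 0:
⌊115663/10423⌋ = 11, remainder 1010
⌊10423/1010⌋ = 10, remainder 323
⌊1010/323⌋ = 3, remainder 41
⌊323/41⌋ = 7, remainder 36
⌊41/36⌋ = 1, remainder 5
⌊36/5⌋ = 7, remainder 1
⌊5/1⌋ = 5, remainder 0

5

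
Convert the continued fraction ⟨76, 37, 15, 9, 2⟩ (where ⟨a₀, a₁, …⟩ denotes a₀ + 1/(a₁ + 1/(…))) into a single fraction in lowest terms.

Start with 2.
9 + 1/(2/1) = 9 + 1/2 = 19/2
15 + 1/(19/2) = 15 + 2/19 = 287/19
37 + 1/(287/19) = 37 + 19/287 = 10638/287
76 + 1/(10638/287) = 76 + 287/10638 = 808775/10638

808775/10638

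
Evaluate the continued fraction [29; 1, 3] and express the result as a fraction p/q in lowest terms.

119/4

a_0 = 29: 29/1
a_1 = 1: 30/1
a_2 = 3: 119/4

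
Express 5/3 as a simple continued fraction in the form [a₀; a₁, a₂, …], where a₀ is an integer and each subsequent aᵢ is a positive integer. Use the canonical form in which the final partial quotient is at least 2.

[1; 1, 2]

5 = 1·3 + 2, so a_0 = 1
3 = 1·2 + 1, so a_1 = 1
2 = 2·1 + 0, so a_2 = 2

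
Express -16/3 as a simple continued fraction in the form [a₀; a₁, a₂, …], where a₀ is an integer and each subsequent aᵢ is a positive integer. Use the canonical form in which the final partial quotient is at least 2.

-16 = -6·3 + 2, so a_0 = -6
3 = 1·2 + 1, so a_1 = 1
2 = 2·1 + 0, so a_2 = 2

[-6; 1, 2]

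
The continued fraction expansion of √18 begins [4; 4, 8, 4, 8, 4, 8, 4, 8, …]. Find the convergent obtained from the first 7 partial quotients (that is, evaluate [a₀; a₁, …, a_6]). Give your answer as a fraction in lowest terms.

161564/38081

a_0 = 4: 4/1
a_1 = 4: 17/4
a_2 = 8: 140/33
a_3 = 4: 577/136
a_4 = 8: 4756/1121
a_5 = 4: 19601/4620
a_6 = 8: 161564/38081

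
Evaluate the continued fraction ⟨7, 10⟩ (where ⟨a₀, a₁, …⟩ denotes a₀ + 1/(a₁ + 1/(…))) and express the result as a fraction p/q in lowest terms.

a_0 = 7: 7/1
a_1 = 10: 71/10

71/10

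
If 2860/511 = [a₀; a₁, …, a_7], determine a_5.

Apply division with remainder until the remainder is 0:
2860 = 5·511 + 305, so a_0 = 5
511 = 1·305 + 206, so a_1 = 1
305 = 1·206 + 99, so a_2 = 1
206 = 2·99 + 8, so a_3 = 2
99 = 12·8 + 3, so a_4 = 12
8 = 2·3 + 2, so a_5 = 2

2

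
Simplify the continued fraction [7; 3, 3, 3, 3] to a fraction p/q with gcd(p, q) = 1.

Build up convergents one term at a time:
a_0 = 7: 7/1
a_1 = 3: 22/3
a_2 = 3: 73/10
a_3 = 3: 241/33
a_4 = 3: 796/109

796/109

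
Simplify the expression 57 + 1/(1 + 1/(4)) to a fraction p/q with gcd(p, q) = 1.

289/5

Start with 4.
1 + 1/(4/1) = 1 + 1/4 = 5/4
57 + 1/(5/4) = 57 + 4/5 = 289/5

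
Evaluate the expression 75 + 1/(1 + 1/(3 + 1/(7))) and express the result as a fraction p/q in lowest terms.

a_0 = 75: 75/1
a_1 = 1: 76/1
a_2 = 3: 303/4
a_3 = 7: 2197/29

2197/29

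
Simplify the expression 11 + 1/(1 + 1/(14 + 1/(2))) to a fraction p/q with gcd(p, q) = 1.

a_0 = 11: 11/1
a_1 = 1: 12/1
a_2 = 14: 179/15
a_3 = 2: 370/31

370/31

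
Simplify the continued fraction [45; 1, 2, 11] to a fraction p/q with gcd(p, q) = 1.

1553/34

Use the convergent recurrence hₖ = aₖ·hₖ₋₁ + hₖ₋₂ (and likewise for the denominators kₖ):
a_0 = 45: 45/1
a_1 = 1: 46/1
a_2 = 2: 137/3
a_3 = 11: 1553/34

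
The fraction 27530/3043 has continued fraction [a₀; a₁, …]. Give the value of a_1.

⌊27530/3043⌋ = 9, remainder 143
⌊3043/143⌋ = 21, remainder 40

21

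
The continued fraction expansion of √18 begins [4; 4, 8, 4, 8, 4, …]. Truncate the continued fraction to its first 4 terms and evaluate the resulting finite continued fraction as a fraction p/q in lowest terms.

577/136

Use the convergent recurrence hₖ = aₖ·hₖ₋₁ + hₖ₋₂ (and likewise for the denominators kₖ):
a_0 = 4: 4/1
a_1 = 4: 17/4
a_2 = 8: 140/33
a_3 = 4: 577/136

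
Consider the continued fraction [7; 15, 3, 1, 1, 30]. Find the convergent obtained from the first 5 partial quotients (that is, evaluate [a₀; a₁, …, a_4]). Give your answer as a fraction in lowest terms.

756/107

Starting at the tail and folding back:
Start with 1.
1 + 1/(1/1) = 1 + 1/1 = 2/1
3 + 1/(2/1) = 3 + 1/2 = 7/2
15 + 1/(7/2) = 15 + 2/7 = 107/7
7 + 1/(107/7) = 7 + 7/107 = 756/107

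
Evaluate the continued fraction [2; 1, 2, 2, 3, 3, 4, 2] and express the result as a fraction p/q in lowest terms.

2056/759

Build up convergents one term at a time:
a_0 = 2: 2/1
a_1 = 1: 3/1
a_2 = 2: 8/3
a_3 = 2: 19/7
a_4 = 3: 65/24
a_5 = 3: 214/79
a_6 = 4: 921/340
a_7 = 2: 2056/759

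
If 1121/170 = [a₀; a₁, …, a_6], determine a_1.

⌊1121/170⌋ = 6, remainder 101
⌊170/101⌋ = 1, remainder 69

1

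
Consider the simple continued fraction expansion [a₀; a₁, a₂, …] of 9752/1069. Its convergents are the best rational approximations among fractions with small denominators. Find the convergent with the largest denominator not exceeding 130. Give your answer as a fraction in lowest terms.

a_0 = 9: 9/1  (≤ bound)
a_1 = 8: 73/8  (≤ bound)
a_2 = 6: 447/49  (≤ bound)
a_3 = 4: 1861/204  (> 130, stop)

447/49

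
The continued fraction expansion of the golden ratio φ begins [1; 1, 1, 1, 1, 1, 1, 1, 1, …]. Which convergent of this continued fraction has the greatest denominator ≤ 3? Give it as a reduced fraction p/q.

a_0 = 1: 1/1  (≤ bound)
a_1 = 1: 2/1  (≤ bound)
a_2 = 1: 3/2  (≤ bound)
a_3 = 1: 5/3  (≤ bound)
a_4 = 1: 8/5  (> 3, stop)

5/3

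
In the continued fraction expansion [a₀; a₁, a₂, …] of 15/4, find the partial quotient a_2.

3

15 ÷ 4 → quotient 3, remainder 3
4 ÷ 3 → quotient 1, remainder 1
3 ÷ 1 → quotient 3, remainder 0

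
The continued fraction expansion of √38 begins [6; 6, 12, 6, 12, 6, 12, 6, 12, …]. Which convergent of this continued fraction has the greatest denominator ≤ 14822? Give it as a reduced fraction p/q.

33294/5401

List convergents until the denominator exceeds the bound:
a_0 = 6: 6/1  (≤ bound)
a_1 = 6: 37/6  (≤ bound)
a_2 = 12: 450/73  (≤ bound)
a_3 = 6: 2737/444  (≤ bound)
a_4 = 12: 33294/5401  (≤ bound)
a_5 = 6: 202501/32850  (> 14822, stop)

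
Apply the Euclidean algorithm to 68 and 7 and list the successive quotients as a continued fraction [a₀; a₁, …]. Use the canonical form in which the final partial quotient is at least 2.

68 ÷ 7 → quotient 9, remainder 5
7 ÷ 5 → quotient 1, remainder 2
5 ÷ 2 → quotient 2, remainder 1
2 ÷ 1 → quotient 2, remainder 0

[9; 1, 2, 2]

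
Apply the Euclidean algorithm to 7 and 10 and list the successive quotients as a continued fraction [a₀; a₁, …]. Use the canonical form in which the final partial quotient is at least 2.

Repeatedly divide and take the remainder:
7 ÷ 10 → quotient 0, remainder 7
10 ÷ 7 → quotient 1, remainder 3
7 ÷ 3 → quotient 2, remainder 1
3 ÷ 1 → quotient 3, remainder 0

[0; 1, 2, 3]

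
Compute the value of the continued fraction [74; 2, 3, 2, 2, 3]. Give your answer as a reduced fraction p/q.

Start with 3.
2 + 1/(3/1) = 2 + 1/3 = 7/3
2 + 1/(7/3) = 2 + 3/7 = 17/7
3 + 1/(17/7) = 3 + 7/17 = 58/17
2 + 1/(58/17) = 2 + 17/58 = 133/58
74 + 1/(133/58) = 74 + 58/133 = 9900/133

9900/133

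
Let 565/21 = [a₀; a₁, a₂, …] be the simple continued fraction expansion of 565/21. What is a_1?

565 ÷ 21 → quotient 26, remainder 19
21 ÷ 19 → quotient 1, remainder 2

1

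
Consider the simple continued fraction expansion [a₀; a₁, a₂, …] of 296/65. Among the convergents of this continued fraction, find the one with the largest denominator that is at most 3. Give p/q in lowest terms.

List convergents until the denominator exceeds the bound:
a_0 = 4: 4/1  (≤ bound)
a_1 = 1: 5/1  (≤ bound)
a_2 = 1: 9/2  (≤ bound)
a_3 = 4: 41/9  (> 3, stop)

9/2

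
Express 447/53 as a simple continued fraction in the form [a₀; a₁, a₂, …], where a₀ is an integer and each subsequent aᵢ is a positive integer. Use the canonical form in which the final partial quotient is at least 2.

447 ÷ 53 → quotient 8, remainder 23
53 ÷ 23 → quotient 2, remainder 7
23 ÷ 7 → quotient 3, remainder 2
7 ÷ 2 → quotient 3, remainder 1
2 ÷ 1 → quotient 2, remainder 0

[8; 2, 3, 3, 2]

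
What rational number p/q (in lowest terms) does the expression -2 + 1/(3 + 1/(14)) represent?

Compute successive convergents:
a_0 = -2: -2/1
a_1 = 3: -5/3
a_2 = 14: -72/43

-72/43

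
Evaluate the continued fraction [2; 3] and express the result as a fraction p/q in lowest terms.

7/3

Use the convergent recurrence hₖ = aₖ·hₖ₋₁ + hₖ₋₂ (and likewise for the denominators kₖ):
a_0 = 2: 2/1
a_1 = 3: 7/3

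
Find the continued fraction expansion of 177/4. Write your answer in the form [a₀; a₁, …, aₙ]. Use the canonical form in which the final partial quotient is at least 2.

177 = 44·4 + 1, so a_0 = 44
4 = 4·1 + 0, so a_1 = 4

[44; 4]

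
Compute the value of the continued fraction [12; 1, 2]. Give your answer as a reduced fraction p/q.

Compute successive convergents:
a_0 = 12: 12/1
a_1 = 1: 13/1
a_2 = 2: 38/3

38/3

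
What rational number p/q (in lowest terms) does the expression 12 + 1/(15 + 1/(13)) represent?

2365/196

Start with 13.
15 + 1/(13/1) = 15 + 1/13 = 196/13
12 + 1/(196/13) = 12 + 13/196 = 2365/196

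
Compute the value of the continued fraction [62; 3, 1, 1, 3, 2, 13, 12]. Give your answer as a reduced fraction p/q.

576034/9249

Starting at the tail and folding back:
Start with 12.
13 + 1/(12/1) = 13 + 1/12 = 157/12
2 + 1/(157/12) = 2 + 12/157 = 326/157
3 + 1/(326/157) = 3 + 157/326 = 1135/326
1 + 1/(1135/326) = 1 + 326/1135 = 1461/1135
1 + 1/(1461/1135) = 1 + 1135/1461 = 2596/1461
3 + 1/(2596/1461) = 3 + 1461/2596 = 9249/2596
62 + 1/(9249/2596) = 62 + 2596/9249 = 576034/9249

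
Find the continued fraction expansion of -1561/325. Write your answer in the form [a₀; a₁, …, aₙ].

Repeatedly divide and take the remainder:
-1561 ÷ 325 → quotient -5, remainder 64
325 ÷ 64 → quotient 5, remainder 5
64 ÷ 5 → quotient 12, remainder 4
5 ÷ 4 → quotient 1, remainder 1
4 ÷ 1 → quotient 4, remainder 0

[-5; 5, 12, 1, 4]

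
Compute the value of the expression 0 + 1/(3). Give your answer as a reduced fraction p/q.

1/3

Work from the innermost term outward:
Start with 3.
0 + 1/(3/1) = 0 + 1/3 = 1/3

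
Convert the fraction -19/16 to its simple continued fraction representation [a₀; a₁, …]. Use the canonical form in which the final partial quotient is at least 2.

[-2; 1, 4, 3]

Apply division with remainder until the remainder is 0:
-19 = -2·16 + 13, so a_0 = -2
16 = 1·13 + 3, so a_1 = 1
13 = 4·3 + 1, so a_2 = 4
3 = 3·1 + 0, so a_3 = 3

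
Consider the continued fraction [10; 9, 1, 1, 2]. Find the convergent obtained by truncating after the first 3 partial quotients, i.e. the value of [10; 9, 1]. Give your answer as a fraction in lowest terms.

a_0 = 10: 10/1
a_1 = 9: 91/9
a_2 = 1: 101/10

101/10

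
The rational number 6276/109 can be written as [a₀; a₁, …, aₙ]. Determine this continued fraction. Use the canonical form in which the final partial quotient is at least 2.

⌊6276/109⌋ = 57, remainder 63
⌊109/63⌋ = 1, remainder 46
⌊63/46⌋ = 1, remainder 17
⌊46/17⌋ = 2, remainder 12
⌊17/12⌋ = 1, remainder 5
⌊12/5⌋ = 2, remainder 2
⌊5/2⌋ = 2, remainder 1
⌊2/1⌋ = 2, remainder 0

[57; 1, 1, 2, 1, 2, 2, 2]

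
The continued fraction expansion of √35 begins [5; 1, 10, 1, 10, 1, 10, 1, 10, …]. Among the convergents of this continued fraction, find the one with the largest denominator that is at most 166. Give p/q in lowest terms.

a_0 = 5: 5/1  (≤ bound)
a_1 = 1: 6/1  (≤ bound)
a_2 = 10: 65/11  (≤ bound)
a_3 = 1: 71/12  (≤ bound)
a_4 = 10: 775/131  (≤ bound)
a_5 = 1: 846/143  (≤ bound)
a_6 = 10: 9235/1561  (> 166, stop)

846/143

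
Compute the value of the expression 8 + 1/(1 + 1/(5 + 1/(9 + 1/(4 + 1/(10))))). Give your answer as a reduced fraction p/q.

20456/2315

Start with 10.
4 + 1/(10/1) = 4 + 1/10 = 41/10
9 + 1/(41/10) = 9 + 10/41 = 379/41
5 + 1/(379/41) = 5 + 41/379 = 1936/379
1 + 1/(1936/379) = 1 + 379/1936 = 2315/1936
8 + 1/(2315/1936) = 8 + 1936/2315 = 20456/2315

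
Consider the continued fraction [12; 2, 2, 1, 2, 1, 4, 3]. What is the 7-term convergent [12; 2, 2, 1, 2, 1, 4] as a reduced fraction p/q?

1528/123

a_0 = 12: 12/1
a_1 = 2: 25/2
a_2 = 2: 62/5
a_3 = 1: 87/7
a_4 = 2: 236/19
a_5 = 1: 323/26
a_6 = 4: 1528/123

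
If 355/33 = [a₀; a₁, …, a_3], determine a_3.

Apply division with remainder until the remainder is 0:
⌊355/33⌋ = 10, remainder 25
⌊33/25⌋ = 1, remainder 8
⌊25/8⌋ = 3, remainder 1
⌊8/1⌋ = 8, remainder 0

8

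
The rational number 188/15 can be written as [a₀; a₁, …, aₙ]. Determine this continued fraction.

[12; 1, 1, 7]

⌊188/15⌋ = 12, remainder 8
⌊15/8⌋ = 1, remainder 7
⌊8/7⌋ = 1, remainder 1
⌊7/1⌋ = 7, remainder 0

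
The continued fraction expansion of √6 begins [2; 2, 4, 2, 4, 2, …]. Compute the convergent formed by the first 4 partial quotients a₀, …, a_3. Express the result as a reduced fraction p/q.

Start with 2.
4 + 1/(2/1) = 4 + 1/2 = 9/2
2 + 1/(9/2) = 2 + 2/9 = 20/9
2 + 1/(20/9) = 2 + 9/20 = 49/20

49/20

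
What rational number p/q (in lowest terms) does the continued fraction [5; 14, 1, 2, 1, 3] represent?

Start with 3.
1 + 1/(3/1) = 1 + 1/3 = 4/3
2 + 1/(4/3) = 2 + 3/4 = 11/4
1 + 1/(11/4) = 1 + 4/11 = 15/11
14 + 1/(15/11) = 14 + 11/15 = 221/15
5 + 1/(221/15) = 5 + 15/221 = 1120/221

1120/221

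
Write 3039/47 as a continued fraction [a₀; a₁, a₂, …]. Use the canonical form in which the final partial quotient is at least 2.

[64; 1, 1, 1, 15]

3039 = 64·47 + 31, so a_0 = 64
47 = 1·31 + 16, so a_1 = 1
31 = 1·16 + 15, so a_2 = 1
16 = 1·15 + 1, so a_3 = 1
15 = 15·1 + 0, so a_4 = 15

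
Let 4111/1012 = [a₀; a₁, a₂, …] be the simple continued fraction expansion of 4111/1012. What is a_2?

4111 ÷ 1012 → quotient 4, remainder 63
1012 ÷ 63 → quotient 16, remainder 4
63 ÷ 4 → quotient 15, remainder 3

15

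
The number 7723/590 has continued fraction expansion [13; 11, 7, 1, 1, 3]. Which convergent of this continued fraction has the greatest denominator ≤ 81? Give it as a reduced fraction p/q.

1021/78

List convergents until the denominator exceeds the bound:
a_0 = 13: 13/1  (≤ bound)
a_1 = 11: 144/11  (≤ bound)
a_2 = 7: 1021/78  (≤ bound)
a_3 = 1: 1165/89  (> 81, stop)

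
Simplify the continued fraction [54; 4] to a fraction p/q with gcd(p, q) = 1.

217/4

Start with 4.
54 + 1/(4/1) = 54 + 1/4 = 217/4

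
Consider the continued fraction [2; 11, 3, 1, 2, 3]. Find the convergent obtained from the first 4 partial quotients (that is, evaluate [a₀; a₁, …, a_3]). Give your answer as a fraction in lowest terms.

94/45

a_0 = 2: 2/1
a_1 = 11: 23/11
a_2 = 3: 71/34
a_3 = 1: 94/45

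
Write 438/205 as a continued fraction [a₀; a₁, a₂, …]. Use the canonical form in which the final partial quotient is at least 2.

⌊438/205⌋ = 2, remainder 28
⌊205/28⌋ = 7, remainder 9
⌊28/9⌋ = 3, remainder 1
⌊9/1⌋ = 9, remainder 0

[2; 7, 3, 9]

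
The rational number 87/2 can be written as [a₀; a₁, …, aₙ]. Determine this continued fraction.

87 ÷ 2 → quotient 43, remainder 1
2 ÷ 1 → quotient 2, remainder 0

[43; 2]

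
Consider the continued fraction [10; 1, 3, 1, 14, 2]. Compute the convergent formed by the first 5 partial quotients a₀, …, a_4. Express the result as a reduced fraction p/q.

799/74

Start with 14.
1 + 1/(14/1) = 1 + 1/14 = 15/14
3 + 1/(15/14) = 3 + 14/15 = 59/15
1 + 1/(59/15) = 1 + 15/59 = 74/59
10 + 1/(74/59) = 10 + 59/74 = 799/74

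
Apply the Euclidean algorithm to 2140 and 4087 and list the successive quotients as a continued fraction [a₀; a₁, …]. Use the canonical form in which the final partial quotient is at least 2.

[0; 1, 1, 10, 11, 2, 1, 5]

⌊2140/4087⌋ = 0, remainder 2140
⌊4087/2140⌋ = 1, remainder 1947
⌊2140/1947⌋ = 1, remainder 193
⌊1947/193⌋ = 10, remainder 17
⌊193/17⌋ = 11, remainder 6
⌊17/6⌋ = 2, remainder 5
⌊6/5⌋ = 1, remainder 1
⌊5/1⌋ = 5, remainder 0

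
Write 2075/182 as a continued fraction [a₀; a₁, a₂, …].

2075 ÷ 182 → quotient 11, remainder 73
182 ÷ 73 → quotient 2, remainder 36
73 ÷ 36 → quotient 2, remainder 1
36 ÷ 1 → quotient 36, remainder 0

[11; 2, 2, 36]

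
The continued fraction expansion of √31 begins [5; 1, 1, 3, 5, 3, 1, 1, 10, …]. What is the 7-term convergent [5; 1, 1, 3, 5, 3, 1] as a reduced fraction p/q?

863/155

Start with 1.
3 + 1/(1/1) = 3 + 1/1 = 4/1
5 + 1/(4/1) = 5 + 1/4 = 21/4
3 + 1/(21/4) = 3 + 4/21 = 67/21
1 + 1/(67/21) = 1 + 21/67 = 88/67
1 + 1/(88/67) = 1 + 67/88 = 155/88
5 + 1/(155/88) = 5 + 88/155 = 863/155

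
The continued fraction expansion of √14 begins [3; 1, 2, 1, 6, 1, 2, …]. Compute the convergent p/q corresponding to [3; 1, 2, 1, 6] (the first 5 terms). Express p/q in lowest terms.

101/27

Use the convergent recurrence hₖ = aₖ·hₖ₋₁ + hₖ₋₂ (and likewise for the denominators kₖ):
a_0 = 3: 3/1
a_1 = 1: 4/1
a_2 = 2: 11/3
a_3 = 1: 15/4
a_4 = 6: 101/27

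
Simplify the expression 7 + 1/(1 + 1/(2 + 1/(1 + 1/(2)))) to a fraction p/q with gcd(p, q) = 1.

a_0 = 7: 7/1
a_1 = 1: 8/1
a_2 = 2: 23/3
a_3 = 1: 31/4
a_4 = 2: 85/11

85/11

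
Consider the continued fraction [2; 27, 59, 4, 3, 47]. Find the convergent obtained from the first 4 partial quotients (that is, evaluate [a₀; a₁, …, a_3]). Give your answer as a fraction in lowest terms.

a_0 = 2: 2/1
a_1 = 27: 55/27
a_2 = 59: 3247/1594
a_3 = 4: 13043/6403

13043/6403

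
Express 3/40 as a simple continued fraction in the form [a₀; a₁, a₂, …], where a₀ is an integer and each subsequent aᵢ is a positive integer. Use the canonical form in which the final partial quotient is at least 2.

Repeatedly divide and take the remainder:
⌊3/40⌋ = 0, remainder 3
⌊40/3⌋ = 13, remainder 1
⌊3/1⌋ = 3, remainder 0

[0; 13, 3]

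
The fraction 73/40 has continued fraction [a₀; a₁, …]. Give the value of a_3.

73 ÷ 40 → quotient 1, remainder 33
40 ÷ 33 → quotient 1, remainder 7
33 ÷ 7 → quotient 4, remainder 5
7 ÷ 5 → quotient 1, remainder 2

1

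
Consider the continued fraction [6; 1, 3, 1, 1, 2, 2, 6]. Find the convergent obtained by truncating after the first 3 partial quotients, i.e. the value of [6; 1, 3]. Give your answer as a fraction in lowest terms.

27/4

a_0 = 6: 6/1
a_1 = 1: 7/1
a_2 = 3: 27/4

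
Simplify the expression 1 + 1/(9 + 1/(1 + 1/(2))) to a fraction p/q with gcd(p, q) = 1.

Start with 2.
1 + 1/(2/1) = 1 + 1/2 = 3/2
9 + 1/(3/2) = 9 + 2/3 = 29/3
1 + 1/(29/3) = 1 + 3/29 = 32/29

32/29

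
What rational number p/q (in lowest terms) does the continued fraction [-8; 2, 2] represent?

a_0 = -8: -8/1
a_1 = 2: -15/2
a_2 = 2: -38/5

-38/5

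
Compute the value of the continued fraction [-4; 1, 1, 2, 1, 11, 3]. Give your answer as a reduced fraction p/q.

-867/253

Start with 3.
11 + 1/(3/1) = 11 + 1/3 = 34/3
1 + 1/(34/3) = 1 + 3/34 = 37/34
2 + 1/(37/34) = 2 + 34/37 = 108/37
1 + 1/(108/37) = 1 + 37/108 = 145/108
1 + 1/(145/108) = 1 + 108/145 = 253/145
-4 + 1/(253/145) = -4 + 145/253 = -867/253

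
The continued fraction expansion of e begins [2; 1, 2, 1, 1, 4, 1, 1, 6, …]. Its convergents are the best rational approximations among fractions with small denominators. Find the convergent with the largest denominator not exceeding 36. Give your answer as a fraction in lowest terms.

87/32

a_0 = 2: 2/1  (≤ bound)
a_1 = 1: 3/1  (≤ bound)
a_2 = 2: 8/3  (≤ bound)
a_3 = 1: 11/4  (≤ bound)
a_4 = 1: 19/7  (≤ bound)
a_5 = 4: 87/32  (≤ bound)
a_6 = 1: 106/39  (> 36, stop)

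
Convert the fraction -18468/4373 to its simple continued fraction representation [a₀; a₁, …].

⌊-18468/4373⌋ = -5, remainder 3397
⌊4373/3397⌋ = 1, remainder 976
⌊3397/976⌋ = 3, remainder 469
⌊976/469⌋ = 2, remainder 38
⌊469/38⌋ = 12, remainder 13
⌊38/13⌋ = 2, remainder 12
⌊13/12⌋ = 1, remainder 1
⌊12/1⌋ = 12, remainder 0

[-5; 1, 3, 2, 12, 2, 1, 12]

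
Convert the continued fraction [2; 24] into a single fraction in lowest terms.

49/24

Start with 24.
2 + 1/(24/1) = 2 + 1/24 = 49/24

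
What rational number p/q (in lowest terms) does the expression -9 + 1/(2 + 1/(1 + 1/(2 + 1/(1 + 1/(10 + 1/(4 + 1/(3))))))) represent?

-13532/1567

Build up convergents one term at a time:
a_0 = -9: -9/1
a_1 = 2: -17/2
a_2 = 1: -26/3
a_3 = 2: -69/8
a_4 = 1: -95/11
a_5 = 10: -1019/118
a_6 = 4: -4171/483
a_7 = 3: -13532/1567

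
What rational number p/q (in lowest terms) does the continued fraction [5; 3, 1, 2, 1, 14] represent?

Compute successive convergents:
a_0 = 5: 5/1
a_1 = 3: 16/3
a_2 = 1: 21/4
a_3 = 2: 58/11
a_4 = 1: 79/15
a_5 = 14: 1164/221

1164/221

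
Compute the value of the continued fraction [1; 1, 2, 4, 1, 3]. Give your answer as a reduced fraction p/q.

a_0 = 1: 1/1
a_1 = 1: 2/1
a_2 = 2: 5/3
a_3 = 4: 22/13
a_4 = 1: 27/16
a_5 = 3: 103/61

103/61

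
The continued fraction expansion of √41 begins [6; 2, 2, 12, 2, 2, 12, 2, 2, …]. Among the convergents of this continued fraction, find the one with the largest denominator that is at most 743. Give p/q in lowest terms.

a_0 = 6: 6/1  (≤ bound)
a_1 = 2: 13/2  (≤ bound)
a_2 = 2: 32/5  (≤ bound)
a_3 = 12: 397/62  (≤ bound)
a_4 = 2: 826/129  (≤ bound)
a_5 = 2: 2049/320  (≤ bound)
a_6 = 12: 25414/3969  (> 743, stop)

2049/320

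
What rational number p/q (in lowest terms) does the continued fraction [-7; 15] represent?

-104/15

Collapse the nested fraction from the inside out:
Start with 15.
-7 + 1/(15/1) = -7 + 1/15 = -104/15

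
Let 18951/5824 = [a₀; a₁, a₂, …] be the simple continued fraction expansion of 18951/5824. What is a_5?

18951 = 3·5824 + 1479, so a_0 = 3
5824 = 3·1479 + 1387, so a_1 = 3
1479 = 1·1387 + 92, so a_2 = 1
1387 = 15·92 + 7, so a_3 = 15
92 = 13·7 + 1, so a_4 = 13
7 = 7·1 + 0, so a_5 = 7

7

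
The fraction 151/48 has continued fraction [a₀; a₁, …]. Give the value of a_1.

6

151 ÷ 48 → quotient 3, remainder 7
48 ÷ 7 → quotient 6, remainder 6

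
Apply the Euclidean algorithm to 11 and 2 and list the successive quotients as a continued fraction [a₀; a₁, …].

Run the Euclidean algorithm, recording each quotient:
⌊11/2⌋ = 5, remainder 1
⌊2/1⌋ = 2, remainder 0

[5; 2]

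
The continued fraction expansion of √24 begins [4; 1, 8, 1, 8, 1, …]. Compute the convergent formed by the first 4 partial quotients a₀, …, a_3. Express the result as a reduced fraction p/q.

49/10

Start with 1.
8 + 1/(1/1) = 8 + 1/1 = 9/1
1 + 1/(9/1) = 1 + 1/9 = 10/9
4 + 1/(10/9) = 4 + 9/10 = 49/10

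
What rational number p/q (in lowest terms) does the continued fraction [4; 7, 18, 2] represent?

1081/261

a_0 = 4: 4/1
a_1 = 7: 29/7
a_2 = 18: 526/127
a_3 = 2: 1081/261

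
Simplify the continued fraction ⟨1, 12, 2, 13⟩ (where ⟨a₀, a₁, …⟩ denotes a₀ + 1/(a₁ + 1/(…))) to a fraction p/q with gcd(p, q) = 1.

Use the convergent recurrence hₖ = aₖ·hₖ₋₁ + hₖ₋₂ (and likewise for the denominators kₖ):
a_0 = 1: 1/1
a_1 = 12: 13/12
a_2 = 2: 27/25
a_3 = 13: 364/337

364/337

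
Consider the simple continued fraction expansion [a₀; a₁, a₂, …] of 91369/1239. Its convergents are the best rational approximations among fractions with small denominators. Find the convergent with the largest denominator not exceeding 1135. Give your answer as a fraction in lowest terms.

a_0 = 73: 73/1  (≤ bound)
a_1 = 1: 74/1  (≤ bound)
a_2 = 2: 221/3  (≤ bound)
a_3 = 1: 295/4  (≤ bound)
a_4 = 9: 2876/39  (≤ bound)
a_5 = 1: 3171/43  (≤ bound)
a_6 = 13: 44099/598  (≤ bound)
a_7 = 2: 91369/1239  (> 1135, stop)

44099/598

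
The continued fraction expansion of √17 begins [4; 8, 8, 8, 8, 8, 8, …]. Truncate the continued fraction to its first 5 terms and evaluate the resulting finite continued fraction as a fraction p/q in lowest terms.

Use the convergent recurrence hₖ = aₖ·hₖ₋₁ + hₖ₋₂ (and likewise for the denominators kₖ):
a_0 = 4: 4/1
a_1 = 8: 33/8
a_2 = 8: 268/65
a_3 = 8: 2177/528
a_4 = 8: 17684/4289

17684/4289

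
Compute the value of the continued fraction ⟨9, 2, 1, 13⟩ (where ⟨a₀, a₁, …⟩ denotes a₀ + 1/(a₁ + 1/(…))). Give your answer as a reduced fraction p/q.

Starting at the tail and folding back:
Start with 13.
1 + 1/(13/1) = 1 + 1/13 = 14/13
2 + 1/(14/13) = 2 + 13/14 = 41/14
9 + 1/(41/14) = 9 + 14/41 = 383/41

383/41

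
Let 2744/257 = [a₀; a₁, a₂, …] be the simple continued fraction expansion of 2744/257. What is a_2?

2

Run the Euclidean algorithm, recording each quotient:
⌊2744/257⌋ = 10, remainder 174
⌊257/174⌋ = 1, remainder 83
⌊174/83⌋ = 2, remainder 8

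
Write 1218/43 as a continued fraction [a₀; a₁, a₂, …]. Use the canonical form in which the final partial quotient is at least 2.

[28; 3, 14]

⌊1218/43⌋ = 28, remainder 14
⌊43/14⌋ = 3, remainder 1
⌊14/1⌋ = 14, remainder 0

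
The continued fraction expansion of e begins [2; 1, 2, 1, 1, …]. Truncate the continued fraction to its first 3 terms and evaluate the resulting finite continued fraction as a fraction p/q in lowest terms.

8/3

a_0 = 2: 2/1
a_1 = 1: 3/1
a_2 = 2: 8/3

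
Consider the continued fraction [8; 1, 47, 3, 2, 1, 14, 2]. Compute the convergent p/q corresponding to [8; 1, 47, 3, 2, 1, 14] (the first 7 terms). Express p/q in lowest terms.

Collapse the nested fraction from the inside out:
Start with 14.
1 + 1/(14/1) = 1 + 1/14 = 15/14
2 + 1/(15/14) = 2 + 14/15 = 44/15
3 + 1/(44/15) = 3 + 15/44 = 147/44
47 + 1/(147/44) = 47 + 44/147 = 6953/147
1 + 1/(6953/147) = 1 + 147/6953 = 7100/6953
8 + 1/(7100/6953) = 8 + 6953/7100 = 63753/7100

63753/7100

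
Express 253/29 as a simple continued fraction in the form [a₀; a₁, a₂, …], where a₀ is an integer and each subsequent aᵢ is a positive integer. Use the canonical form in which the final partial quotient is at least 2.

⌊253/29⌋ = 8, remainder 21
⌊29/21⌋ = 1, remainder 8
⌊21/8⌋ = 2, remainder 5
⌊8/5⌋ = 1, remainder 3
⌊5/3⌋ = 1, remainder 2
⌊3/2⌋ = 1, remainder 1
⌊2/1⌋ = 2, remainder 0

[8; 1, 2, 1, 1, 1, 2]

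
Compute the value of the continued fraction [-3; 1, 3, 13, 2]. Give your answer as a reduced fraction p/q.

Collapse the nested fraction from the inside out:
Start with 2.
13 + 1/(2/1) = 13 + 1/2 = 27/2
3 + 1/(27/2) = 3 + 2/27 = 83/27
1 + 1/(83/27) = 1 + 27/83 = 110/83
-3 + 1/(110/83) = -3 + 83/110 = -247/110

-247/110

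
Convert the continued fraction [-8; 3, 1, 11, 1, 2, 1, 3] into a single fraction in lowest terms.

-5801/749

a_0 = -8: -8/1
a_1 = 3: -23/3
a_2 = 1: -31/4
a_3 = 11: -364/47
a_4 = 1: -395/51
a_5 = 2: -1154/149
a_6 = 1: -1549/200
a_7 = 3: -5801/749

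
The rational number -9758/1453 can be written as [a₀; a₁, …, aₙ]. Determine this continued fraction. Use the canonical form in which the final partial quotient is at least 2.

⌊-9758/1453⌋ = -7, remainder 413
⌊1453/413⌋ = 3, remainder 214
⌊413/214⌋ = 1, remainder 199
⌊214/199⌋ = 1, remainder 15
⌊199/15⌋ = 13, remainder 4
⌊15/4⌋ = 3, remainder 3
⌊4/3⌋ = 1, remainder 1
⌊3/1⌋ = 3, remainder 0

[-7; 3, 1, 1, 13, 3, 1, 3]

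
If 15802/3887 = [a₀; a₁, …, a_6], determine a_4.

⌊15802/3887⌋ = 4, remainder 254
⌊3887/254⌋ = 15, remainder 77
⌊254/77⌋ = 3, remainder 23
⌊77/23⌋ = 3, remainder 8
⌊23/8⌋ = 2, remainder 7

2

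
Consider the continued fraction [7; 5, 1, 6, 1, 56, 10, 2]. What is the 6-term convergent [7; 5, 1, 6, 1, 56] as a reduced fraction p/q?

Work from the innermost term outward:
Start with 56.
1 + 1/(56/1) = 1 + 1/56 = 57/56
6 + 1/(57/56) = 6 + 56/57 = 398/57
1 + 1/(398/57) = 1 + 57/398 = 455/398
5 + 1/(455/398) = 5 + 398/455 = 2673/455
7 + 1/(2673/455) = 7 + 455/2673 = 19166/2673

19166/2673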